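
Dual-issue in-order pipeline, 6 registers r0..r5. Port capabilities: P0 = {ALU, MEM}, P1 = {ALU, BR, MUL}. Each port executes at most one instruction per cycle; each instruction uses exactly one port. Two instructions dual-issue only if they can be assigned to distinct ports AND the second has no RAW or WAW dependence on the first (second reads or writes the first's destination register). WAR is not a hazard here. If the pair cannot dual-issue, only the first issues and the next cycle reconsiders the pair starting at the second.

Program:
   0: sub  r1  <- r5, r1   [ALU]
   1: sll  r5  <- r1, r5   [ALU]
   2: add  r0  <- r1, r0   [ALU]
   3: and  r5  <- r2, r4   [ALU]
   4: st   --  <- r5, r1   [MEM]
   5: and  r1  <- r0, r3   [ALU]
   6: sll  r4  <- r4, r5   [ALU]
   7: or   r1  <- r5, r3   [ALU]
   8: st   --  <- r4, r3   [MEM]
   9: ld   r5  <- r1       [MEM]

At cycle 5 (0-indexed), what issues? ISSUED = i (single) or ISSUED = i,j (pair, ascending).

ISSUED = 8

t=0 i0:sub ; RAW r1
t=1 i1&i2:sll add ; 2-wide
t=2 i3:and ; RAW r5
t=3 i4&i5:st and ; 2-wide
t=4 i6&i7:sll or ; 2-wide
t=5 i8:st ; no-port MEM/MEM
t=6 i9:ld ; tail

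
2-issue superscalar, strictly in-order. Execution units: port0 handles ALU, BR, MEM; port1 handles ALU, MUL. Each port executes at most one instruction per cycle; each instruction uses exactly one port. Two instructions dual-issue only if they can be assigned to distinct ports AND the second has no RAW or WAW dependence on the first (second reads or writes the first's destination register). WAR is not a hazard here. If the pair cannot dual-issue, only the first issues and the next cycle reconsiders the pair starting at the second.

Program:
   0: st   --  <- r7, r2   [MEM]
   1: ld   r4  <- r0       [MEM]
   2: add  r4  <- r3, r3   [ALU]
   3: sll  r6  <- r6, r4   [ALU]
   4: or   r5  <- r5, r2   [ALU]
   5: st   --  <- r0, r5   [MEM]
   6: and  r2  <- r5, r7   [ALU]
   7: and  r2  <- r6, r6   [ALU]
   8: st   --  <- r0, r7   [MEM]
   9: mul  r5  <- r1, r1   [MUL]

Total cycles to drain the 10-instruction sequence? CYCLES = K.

c0: i0 st.MEM  no-port MEM/MEM
c1: i1 ld.MEM  WAW r4
c2: i2 add.ALU  RAW r4
c3: i3&i4 sll.ALU+or.ALU  pair
c4: i5&i6 st.MEM+and.ALU  pair
c5: i7&i8 and.ALU+st.MEM  pair
c6: i9 mul.MUL  tail

CYCLES = 7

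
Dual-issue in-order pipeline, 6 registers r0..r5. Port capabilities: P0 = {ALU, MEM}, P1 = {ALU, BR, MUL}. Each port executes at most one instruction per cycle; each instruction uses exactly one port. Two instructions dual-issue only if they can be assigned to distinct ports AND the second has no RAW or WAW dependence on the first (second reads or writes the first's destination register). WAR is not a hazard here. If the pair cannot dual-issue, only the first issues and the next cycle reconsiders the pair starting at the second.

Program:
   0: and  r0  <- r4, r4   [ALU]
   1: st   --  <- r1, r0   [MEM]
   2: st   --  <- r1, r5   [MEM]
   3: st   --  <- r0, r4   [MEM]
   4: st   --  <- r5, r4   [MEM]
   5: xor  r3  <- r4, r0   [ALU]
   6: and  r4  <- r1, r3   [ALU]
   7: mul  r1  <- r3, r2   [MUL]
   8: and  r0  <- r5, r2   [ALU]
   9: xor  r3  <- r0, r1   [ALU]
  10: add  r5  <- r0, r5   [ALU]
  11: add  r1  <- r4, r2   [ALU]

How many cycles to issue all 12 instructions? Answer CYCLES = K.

CYCLES = 9

  cy0 -> i0 (and) RAW r0
  cy1 -> i1 (st) no-port MEM/MEM
  cy2 -> i2 (st) no-port MEM/MEM
  cy3 -> i3 (st) no-port MEM/MEM
  cy4 -> i4+i5 (st;xor) pair
  cy5 -> i6+i7 (and;mul) pair
  cy6 -> i8 (and) RAW r0
  cy7 -> i9+i10 (xor;add) pair
  cy8 -> i11 (add) tail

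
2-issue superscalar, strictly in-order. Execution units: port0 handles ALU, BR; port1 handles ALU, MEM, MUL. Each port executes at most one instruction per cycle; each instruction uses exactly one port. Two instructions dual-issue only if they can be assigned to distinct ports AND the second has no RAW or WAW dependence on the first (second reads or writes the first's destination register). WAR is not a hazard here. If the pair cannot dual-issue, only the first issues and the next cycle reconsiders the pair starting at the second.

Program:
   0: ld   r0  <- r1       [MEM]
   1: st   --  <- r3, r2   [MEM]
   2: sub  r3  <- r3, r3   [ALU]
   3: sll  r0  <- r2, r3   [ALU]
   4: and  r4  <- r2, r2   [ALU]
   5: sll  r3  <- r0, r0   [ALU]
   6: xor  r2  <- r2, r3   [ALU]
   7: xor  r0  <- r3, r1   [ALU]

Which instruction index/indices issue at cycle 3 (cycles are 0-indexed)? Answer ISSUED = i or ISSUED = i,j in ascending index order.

ISSUED = 5

[0] i0  ld.MEM  -- no-port MEM/MEM
[1] i1,i2  st.MEM;sub.ALU  -- 2-wide
[2] i3,i4  sll.ALU;and.ALU  -- 2-wide
[3] i5  sll.ALU  -- RAW r3
[4] i6,i7  xor.ALU;xor.ALU  -- 2-wide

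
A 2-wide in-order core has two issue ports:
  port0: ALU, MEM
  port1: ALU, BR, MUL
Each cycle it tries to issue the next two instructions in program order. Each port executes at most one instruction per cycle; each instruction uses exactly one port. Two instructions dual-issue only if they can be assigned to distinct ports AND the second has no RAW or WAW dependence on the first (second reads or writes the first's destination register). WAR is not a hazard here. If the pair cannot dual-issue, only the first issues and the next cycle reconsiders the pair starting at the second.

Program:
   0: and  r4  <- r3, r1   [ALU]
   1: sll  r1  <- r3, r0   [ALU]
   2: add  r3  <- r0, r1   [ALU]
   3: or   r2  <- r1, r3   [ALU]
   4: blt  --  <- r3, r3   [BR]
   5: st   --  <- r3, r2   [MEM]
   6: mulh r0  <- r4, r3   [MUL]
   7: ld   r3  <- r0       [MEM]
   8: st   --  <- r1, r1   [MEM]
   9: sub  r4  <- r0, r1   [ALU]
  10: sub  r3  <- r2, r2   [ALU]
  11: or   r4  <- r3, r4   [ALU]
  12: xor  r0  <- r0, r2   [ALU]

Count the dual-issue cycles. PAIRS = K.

c0: i0&i1 and sll  pair
c1: i2 add  RAW r3
c2: i3&i4 or blt  pair
c3: i5&i6 st mulh  pair
c4: i7 ld  no-port MEM/MEM
c5: i8&i9 st sub  pair
c6: i10 sub  RAW r3
c7: i11&i12 or xor  pair

PAIRS = 5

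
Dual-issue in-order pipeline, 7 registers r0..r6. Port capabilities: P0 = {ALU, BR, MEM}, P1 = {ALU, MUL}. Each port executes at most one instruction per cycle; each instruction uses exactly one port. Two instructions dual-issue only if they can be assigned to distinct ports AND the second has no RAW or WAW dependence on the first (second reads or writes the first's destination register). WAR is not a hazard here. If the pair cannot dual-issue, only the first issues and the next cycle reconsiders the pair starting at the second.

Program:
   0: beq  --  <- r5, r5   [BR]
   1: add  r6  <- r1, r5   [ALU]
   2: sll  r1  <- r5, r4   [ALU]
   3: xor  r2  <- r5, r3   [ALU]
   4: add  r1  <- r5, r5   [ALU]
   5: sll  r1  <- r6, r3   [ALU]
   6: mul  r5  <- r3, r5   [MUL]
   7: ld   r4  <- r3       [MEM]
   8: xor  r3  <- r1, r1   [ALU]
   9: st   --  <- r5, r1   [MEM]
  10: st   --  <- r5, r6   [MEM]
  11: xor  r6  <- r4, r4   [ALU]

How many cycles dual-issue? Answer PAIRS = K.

PAIRS = 5

#0 head=0: beq add i0+i1 2-wide
#1 head=2: sll xor i2+i3 2-wide
#2 head=4: add i4 WAW r1
#3 head=5: sll mul i5+i6 2-wide
#4 head=7: ld xor i7+i8 2-wide
#5 head=9: st i9 no-port MEM/MEM
#6 head=10: st xor i10+i11 2-wide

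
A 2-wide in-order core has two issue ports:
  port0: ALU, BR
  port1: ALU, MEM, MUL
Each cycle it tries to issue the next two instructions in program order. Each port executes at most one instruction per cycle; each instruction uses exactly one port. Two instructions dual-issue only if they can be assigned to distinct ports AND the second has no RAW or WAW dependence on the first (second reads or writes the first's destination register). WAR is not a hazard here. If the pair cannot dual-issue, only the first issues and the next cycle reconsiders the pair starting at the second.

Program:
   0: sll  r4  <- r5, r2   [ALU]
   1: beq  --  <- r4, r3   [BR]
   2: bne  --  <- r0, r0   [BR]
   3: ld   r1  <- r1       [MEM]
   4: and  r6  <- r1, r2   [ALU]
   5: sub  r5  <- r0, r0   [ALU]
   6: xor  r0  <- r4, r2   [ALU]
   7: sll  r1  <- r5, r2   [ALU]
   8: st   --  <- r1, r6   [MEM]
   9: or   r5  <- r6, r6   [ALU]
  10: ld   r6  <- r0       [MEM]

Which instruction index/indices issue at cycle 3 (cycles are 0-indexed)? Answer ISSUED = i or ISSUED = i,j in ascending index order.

c0: i0 sll  RAW r4
c1: i1 beq  no-port BR/BR
c2: i2+i3 bne;ld  pair
c3: i4+i5 and;sub  pair
c4: i6+i7 xor;sll  pair
c5: i8+i9 st;or  pair
c6: i10 ld  tail

ISSUED = 4,5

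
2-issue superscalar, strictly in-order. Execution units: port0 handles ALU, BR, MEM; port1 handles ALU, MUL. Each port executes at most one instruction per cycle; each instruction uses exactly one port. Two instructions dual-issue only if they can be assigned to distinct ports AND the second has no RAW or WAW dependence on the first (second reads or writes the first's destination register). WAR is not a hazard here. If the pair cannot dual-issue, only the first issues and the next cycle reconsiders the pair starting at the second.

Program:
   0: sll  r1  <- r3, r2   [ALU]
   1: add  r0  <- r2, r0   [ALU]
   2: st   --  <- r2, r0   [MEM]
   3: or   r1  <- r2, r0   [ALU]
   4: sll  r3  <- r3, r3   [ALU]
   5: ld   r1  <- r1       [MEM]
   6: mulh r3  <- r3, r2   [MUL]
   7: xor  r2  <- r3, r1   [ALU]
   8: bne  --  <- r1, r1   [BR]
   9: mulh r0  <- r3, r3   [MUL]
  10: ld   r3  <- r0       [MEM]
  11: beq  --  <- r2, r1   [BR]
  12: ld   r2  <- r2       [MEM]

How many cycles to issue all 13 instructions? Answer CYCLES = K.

t=0 i0,i1:sll add ; dual
t=1 i2,i3:st or ; dual
t=2 i4,i5:sll ld ; dual
t=3 i6:mulh ; RAW r3
t=4 i7,i8:xor bne ; dual
t=5 i9:mulh ; RAW r0
t=6 i10:ld ; no-port MEM/BR
t=7 i11:beq ; no-port BR/MEM
t=8 i12:ld ; tail

CYCLES = 9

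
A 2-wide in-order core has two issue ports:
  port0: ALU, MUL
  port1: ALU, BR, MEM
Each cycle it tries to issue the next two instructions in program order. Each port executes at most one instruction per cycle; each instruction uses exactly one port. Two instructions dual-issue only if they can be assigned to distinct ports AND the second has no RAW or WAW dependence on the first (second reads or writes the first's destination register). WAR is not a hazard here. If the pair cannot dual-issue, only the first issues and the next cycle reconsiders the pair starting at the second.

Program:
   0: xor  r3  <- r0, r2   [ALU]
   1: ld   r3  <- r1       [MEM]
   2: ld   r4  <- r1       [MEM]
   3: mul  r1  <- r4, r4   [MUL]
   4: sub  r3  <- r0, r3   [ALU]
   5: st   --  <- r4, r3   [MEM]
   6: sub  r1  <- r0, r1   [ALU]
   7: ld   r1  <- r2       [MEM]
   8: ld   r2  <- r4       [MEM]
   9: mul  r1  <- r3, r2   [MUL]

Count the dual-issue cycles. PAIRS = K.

PAIRS = 2

0. xor.ALU @i0  | WAW r3
1. ld.MEM @i1  | no-port MEM/MEM
2. ld.MEM @i2  | RAW r4
3. mul.MUL/sub.ALU @i3,i4  | pair
4. st.MEM/sub.ALU @i5,i6  | pair
5. ld.MEM @i7  | no-port MEM/MEM
6. ld.MEM @i8  | RAW r2
7. mul.MUL @i9  | tail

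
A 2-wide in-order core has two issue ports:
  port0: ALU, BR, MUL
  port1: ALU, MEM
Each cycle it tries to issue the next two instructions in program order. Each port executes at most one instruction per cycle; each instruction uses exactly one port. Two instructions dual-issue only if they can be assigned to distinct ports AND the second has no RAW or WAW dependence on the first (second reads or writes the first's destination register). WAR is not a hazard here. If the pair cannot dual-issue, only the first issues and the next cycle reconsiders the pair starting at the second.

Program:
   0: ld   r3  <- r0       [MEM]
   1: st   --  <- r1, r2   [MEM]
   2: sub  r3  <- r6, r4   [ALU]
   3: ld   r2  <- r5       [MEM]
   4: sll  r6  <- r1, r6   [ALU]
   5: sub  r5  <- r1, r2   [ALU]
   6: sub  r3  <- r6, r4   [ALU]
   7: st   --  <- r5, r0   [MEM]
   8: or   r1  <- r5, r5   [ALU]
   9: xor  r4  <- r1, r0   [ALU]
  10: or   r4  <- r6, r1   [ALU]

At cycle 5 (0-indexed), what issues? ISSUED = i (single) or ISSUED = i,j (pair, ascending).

ISSUED = 9

t=0 i0:ld ; no-port MEM/MEM
t=1 i1&i2:st;sub ; 2-wide
t=2 i3&i4:ld;sll ; 2-wide
t=3 i5&i6:sub;sub ; 2-wide
t=4 i7&i8:st;or ; 2-wide
t=5 i9:xor ; WAW r4
t=6 i10:or ; tail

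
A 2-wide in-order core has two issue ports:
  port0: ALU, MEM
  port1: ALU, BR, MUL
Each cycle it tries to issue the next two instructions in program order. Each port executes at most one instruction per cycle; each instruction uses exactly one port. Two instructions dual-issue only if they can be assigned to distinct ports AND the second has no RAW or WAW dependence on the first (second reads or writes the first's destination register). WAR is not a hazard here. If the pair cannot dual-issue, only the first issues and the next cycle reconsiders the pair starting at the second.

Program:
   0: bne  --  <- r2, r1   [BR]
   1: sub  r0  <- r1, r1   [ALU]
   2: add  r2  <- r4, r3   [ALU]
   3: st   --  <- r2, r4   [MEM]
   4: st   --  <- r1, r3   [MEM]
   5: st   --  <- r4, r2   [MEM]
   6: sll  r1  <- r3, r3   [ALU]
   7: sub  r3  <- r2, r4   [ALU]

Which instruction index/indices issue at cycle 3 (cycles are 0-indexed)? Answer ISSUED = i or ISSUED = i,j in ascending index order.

ISSUED = 4

[0] i0/i1  bne.BR/sub.ALU  -- pair
[1] i2  add.ALU  -- RAW r2
[2] i3  st.MEM  -- no-port MEM/MEM
[3] i4  st.MEM  -- no-port MEM/MEM
[4] i5/i6  st.MEM/sll.ALU  -- pair
[5] i7  sub.ALU  -- tail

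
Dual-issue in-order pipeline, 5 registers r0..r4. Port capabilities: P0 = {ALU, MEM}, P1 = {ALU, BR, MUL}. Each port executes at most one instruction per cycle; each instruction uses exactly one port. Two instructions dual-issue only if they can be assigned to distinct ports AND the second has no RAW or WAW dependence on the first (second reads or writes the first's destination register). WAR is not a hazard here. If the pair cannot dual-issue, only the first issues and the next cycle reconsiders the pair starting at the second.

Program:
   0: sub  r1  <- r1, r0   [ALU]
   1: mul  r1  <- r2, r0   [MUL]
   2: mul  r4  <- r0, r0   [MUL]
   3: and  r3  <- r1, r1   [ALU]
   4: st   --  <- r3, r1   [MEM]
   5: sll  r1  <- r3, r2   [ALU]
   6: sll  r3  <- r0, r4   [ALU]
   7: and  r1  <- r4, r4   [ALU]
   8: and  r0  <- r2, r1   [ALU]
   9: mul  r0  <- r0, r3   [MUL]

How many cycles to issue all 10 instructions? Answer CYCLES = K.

0. sub @i0  | WAW r1
1. mul @i1  | no-port MUL/MUL
2. mul and @i2+i3  | dual
3. st sll @i4+i5  | dual
4. sll and @i6+i7  | dual
5. and @i8  | RAW+WAW r0
6. mul @i9  | tail

CYCLES = 7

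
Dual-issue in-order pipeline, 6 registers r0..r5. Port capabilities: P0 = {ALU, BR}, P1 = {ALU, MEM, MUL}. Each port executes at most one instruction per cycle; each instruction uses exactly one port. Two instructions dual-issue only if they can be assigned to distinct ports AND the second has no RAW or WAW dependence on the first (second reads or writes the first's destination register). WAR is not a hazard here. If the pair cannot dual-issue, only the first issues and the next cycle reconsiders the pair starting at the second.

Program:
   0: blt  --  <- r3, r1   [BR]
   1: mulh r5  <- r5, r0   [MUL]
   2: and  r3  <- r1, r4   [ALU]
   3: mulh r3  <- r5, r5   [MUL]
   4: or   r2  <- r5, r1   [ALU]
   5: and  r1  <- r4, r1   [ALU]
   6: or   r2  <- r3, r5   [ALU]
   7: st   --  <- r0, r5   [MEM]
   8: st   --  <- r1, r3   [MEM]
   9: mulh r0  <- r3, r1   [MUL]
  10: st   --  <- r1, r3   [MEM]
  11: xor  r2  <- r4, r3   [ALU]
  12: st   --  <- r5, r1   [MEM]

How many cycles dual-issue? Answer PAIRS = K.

PAIRS = 4

t=0 i0/i1:blt.BR/mulh.MUL ; 2-wide
t=1 i2:and.ALU ; WAW r3
t=2 i3/i4:mulh.MUL/or.ALU ; 2-wide
t=3 i5/i6:and.ALU/or.ALU ; 2-wide
t=4 i7:st.MEM ; no-port MEM/MEM
t=5 i8:st.MEM ; no-port MEM/MUL
t=6 i9:mulh.MUL ; no-port MUL/MEM
t=7 i10/i11:st.MEM/xor.ALU ; 2-wide
t=8 i12:st.MEM ; tail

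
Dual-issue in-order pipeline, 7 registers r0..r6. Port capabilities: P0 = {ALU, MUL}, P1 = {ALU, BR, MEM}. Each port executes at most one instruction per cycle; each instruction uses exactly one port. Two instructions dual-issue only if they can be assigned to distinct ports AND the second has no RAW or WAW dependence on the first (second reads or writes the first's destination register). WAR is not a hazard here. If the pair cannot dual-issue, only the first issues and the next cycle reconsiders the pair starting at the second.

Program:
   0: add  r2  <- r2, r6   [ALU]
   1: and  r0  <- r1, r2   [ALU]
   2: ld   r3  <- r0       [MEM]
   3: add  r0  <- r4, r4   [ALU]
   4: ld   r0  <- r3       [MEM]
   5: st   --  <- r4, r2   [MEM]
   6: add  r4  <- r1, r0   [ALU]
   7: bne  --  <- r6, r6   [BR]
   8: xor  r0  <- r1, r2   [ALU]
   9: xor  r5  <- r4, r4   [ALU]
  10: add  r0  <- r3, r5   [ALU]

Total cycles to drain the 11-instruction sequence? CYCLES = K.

c0: i0 add.ALU  RAW r2
c1: i1 and.ALU  RAW r0
c2: i2&i3 ld.MEM/add.ALU  dual
c3: i4 ld.MEM  no-port MEM/MEM
c4: i5&i6 st.MEM/add.ALU  dual
c5: i7&i8 bne.BR/xor.ALU  dual
c6: i9 xor.ALU  RAW r5
c7: i10 add.ALU  tail

CYCLES = 8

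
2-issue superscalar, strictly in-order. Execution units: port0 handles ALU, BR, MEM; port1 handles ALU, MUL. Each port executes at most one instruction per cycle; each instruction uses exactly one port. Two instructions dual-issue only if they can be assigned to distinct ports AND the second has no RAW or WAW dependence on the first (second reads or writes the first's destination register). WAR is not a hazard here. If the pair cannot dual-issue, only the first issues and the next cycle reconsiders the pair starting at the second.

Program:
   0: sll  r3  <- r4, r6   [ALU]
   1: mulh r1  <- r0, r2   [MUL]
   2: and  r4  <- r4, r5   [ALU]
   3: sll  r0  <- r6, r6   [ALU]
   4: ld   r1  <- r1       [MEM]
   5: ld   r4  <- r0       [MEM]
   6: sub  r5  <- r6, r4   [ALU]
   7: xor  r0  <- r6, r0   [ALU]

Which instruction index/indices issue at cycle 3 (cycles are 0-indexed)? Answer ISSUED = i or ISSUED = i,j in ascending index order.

c0: i0+i1 sll.ALU mulh.MUL  pair
c1: i2+i3 and.ALU sll.ALU  pair
c2: i4 ld.MEM  no-port MEM/MEM
c3: i5 ld.MEM  RAW r4
c4: i6+i7 sub.ALU xor.ALU  pair

ISSUED = 5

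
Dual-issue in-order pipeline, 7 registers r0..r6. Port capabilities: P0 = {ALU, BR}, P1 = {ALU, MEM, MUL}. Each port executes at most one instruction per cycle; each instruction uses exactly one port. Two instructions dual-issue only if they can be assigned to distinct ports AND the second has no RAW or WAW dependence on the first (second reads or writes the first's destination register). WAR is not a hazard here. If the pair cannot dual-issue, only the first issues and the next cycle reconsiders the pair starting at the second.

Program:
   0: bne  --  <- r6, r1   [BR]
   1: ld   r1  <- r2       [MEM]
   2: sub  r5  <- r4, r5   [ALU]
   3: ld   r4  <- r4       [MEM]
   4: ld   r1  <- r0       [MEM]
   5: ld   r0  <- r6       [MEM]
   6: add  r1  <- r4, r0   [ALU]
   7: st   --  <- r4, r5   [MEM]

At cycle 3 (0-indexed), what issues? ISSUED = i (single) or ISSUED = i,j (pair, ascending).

[0] i0+i1  bne ld  -- dual
[1] i2+i3  sub ld  -- dual
[2] i4  ld  -- no-port MEM/MEM
[3] i5  ld  -- RAW r0
[4] i6+i7  add st  -- dual

ISSUED = 5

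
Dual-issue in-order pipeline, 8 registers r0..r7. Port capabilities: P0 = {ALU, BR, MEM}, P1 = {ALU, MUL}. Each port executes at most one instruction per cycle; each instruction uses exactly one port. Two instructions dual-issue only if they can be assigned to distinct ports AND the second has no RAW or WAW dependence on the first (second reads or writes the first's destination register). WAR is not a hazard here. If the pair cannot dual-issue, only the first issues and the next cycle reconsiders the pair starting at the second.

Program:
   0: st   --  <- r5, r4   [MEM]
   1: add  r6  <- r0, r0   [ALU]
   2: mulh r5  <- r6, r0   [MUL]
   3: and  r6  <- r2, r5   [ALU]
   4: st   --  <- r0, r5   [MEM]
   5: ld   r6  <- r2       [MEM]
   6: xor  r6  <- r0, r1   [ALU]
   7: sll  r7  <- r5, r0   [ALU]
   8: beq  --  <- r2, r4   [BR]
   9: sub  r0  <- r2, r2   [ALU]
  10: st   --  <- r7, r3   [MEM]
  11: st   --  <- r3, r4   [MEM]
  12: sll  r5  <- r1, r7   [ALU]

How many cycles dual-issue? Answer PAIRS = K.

PAIRS = 5

0. st.MEM+add.ALU @i0+i1  | dual
1. mulh.MUL @i2  | RAW r5
2. and.ALU+st.MEM @i3+i4  | dual
3. ld.MEM @i5  | WAW r6
4. xor.ALU+sll.ALU @i6+i7  | dual
5. beq.BR+sub.ALU @i8+i9  | dual
6. st.MEM @i10  | no-port MEM/MEM
7. st.MEM+sll.ALU @i11+i12  | dual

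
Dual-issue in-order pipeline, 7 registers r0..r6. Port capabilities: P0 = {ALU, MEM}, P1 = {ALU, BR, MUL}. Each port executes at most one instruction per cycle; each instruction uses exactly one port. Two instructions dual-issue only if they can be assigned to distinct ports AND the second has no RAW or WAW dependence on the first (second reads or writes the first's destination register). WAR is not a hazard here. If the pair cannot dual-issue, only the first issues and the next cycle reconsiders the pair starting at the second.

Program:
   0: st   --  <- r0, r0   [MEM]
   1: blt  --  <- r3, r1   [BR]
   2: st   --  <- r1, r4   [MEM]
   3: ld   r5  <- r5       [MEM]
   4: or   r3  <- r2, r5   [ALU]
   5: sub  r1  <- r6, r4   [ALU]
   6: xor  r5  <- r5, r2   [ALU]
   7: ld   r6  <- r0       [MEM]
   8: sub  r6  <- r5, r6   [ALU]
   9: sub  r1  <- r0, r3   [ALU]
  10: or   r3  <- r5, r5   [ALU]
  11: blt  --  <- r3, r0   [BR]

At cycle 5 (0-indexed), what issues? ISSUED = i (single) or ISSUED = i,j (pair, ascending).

  cy0 -> i0,i1 (st/blt) pair
  cy1 -> i2 (st) no-port MEM/MEM
  cy2 -> i3 (ld) RAW r5
  cy3 -> i4,i5 (or/sub) pair
  cy4 -> i6,i7 (xor/ld) pair
  cy5 -> i8,i9 (sub/sub) pair
  cy6 -> i10 (or) RAW r3
  cy7 -> i11 (blt) tail

ISSUED = 8,9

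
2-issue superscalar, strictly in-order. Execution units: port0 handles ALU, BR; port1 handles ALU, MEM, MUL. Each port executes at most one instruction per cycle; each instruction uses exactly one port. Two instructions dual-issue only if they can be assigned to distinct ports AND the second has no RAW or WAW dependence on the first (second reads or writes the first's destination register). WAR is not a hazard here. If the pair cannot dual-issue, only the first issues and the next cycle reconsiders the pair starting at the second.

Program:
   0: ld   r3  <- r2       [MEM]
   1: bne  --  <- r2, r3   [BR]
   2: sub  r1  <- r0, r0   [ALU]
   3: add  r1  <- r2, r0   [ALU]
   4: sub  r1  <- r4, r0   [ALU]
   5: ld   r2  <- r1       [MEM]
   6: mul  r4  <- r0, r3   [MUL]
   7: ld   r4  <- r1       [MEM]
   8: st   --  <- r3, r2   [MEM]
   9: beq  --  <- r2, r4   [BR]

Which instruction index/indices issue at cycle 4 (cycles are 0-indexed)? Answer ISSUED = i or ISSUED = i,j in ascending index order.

ISSUED = 5

t=0 i0:ld ; RAW r3
t=1 i1,i2:bne;sub ; 2-wide
t=2 i3:add ; WAW r1
t=3 i4:sub ; RAW r1
t=4 i5:ld ; no-port MEM/MUL
t=5 i6:mul ; no-port MUL/MEM
t=6 i7:ld ; no-port MEM/MEM
t=7 i8,i9:st;beq ; 2-wide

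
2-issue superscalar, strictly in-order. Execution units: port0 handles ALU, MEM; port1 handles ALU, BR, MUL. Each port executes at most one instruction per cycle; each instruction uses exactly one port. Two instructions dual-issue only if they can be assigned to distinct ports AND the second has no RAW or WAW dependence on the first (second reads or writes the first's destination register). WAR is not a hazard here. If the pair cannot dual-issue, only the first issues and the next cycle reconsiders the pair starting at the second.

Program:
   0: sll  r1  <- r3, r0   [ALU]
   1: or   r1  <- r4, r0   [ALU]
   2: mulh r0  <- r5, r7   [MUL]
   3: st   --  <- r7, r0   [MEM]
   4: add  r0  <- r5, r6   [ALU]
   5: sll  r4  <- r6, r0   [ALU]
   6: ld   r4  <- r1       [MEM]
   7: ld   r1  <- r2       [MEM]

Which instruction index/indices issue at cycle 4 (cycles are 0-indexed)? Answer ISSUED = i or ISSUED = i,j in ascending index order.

c0: i0 sll.ALU  WAW r1
c1: i1+i2 or.ALU;mulh.MUL  dual
c2: i3+i4 st.MEM;add.ALU  dual
c3: i5 sll.ALU  WAW r4
c4: i6 ld.MEM  no-port MEM/MEM
c5: i7 ld.MEM  tail

ISSUED = 6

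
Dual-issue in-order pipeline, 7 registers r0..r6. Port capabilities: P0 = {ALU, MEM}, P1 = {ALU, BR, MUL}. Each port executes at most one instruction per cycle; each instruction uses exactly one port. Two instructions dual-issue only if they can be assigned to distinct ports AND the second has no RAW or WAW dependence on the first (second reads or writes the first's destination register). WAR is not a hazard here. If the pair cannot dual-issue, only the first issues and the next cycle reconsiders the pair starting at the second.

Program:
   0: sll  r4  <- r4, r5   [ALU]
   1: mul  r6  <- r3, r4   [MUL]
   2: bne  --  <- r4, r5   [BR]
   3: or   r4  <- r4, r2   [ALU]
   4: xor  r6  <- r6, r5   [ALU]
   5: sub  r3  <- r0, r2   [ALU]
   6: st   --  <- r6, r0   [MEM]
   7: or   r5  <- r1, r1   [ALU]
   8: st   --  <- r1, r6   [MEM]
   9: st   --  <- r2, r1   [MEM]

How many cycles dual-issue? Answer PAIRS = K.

0. sll.ALU @i0  | RAW r4
1. mul.MUL @i1  | no-port MUL/BR
2. bne.BR or.ALU @i2+i3  | dual
3. xor.ALU sub.ALU @i4+i5  | dual
4. st.MEM or.ALU @i6+i7  | dual
5. st.MEM @i8  | no-port MEM/MEM
6. st.MEM @i9  | tail

PAIRS = 3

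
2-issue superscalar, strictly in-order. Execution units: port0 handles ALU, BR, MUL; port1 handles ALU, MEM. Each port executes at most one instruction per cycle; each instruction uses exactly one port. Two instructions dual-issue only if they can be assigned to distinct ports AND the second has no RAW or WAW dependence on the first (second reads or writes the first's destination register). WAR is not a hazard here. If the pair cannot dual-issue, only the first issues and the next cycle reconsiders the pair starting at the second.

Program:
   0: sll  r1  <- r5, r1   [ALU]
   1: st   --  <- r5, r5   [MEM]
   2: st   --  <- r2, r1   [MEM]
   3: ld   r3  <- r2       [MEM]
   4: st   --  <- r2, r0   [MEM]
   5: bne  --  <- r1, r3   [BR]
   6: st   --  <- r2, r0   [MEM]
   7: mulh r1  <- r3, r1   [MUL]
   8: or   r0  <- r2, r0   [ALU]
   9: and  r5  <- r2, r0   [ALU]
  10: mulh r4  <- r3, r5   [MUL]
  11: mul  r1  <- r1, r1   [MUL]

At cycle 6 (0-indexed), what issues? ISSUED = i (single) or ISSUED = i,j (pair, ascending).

ISSUED = 9

[0] i0/i1  sll st  -- pair
[1] i2  st  -- no-port MEM/MEM
[2] i3  ld  -- no-port MEM/MEM
[3] i4/i5  st bne  -- pair
[4] i6/i7  st mulh  -- pair
[5] i8  or  -- RAW r0
[6] i9  and  -- RAW r5
[7] i10  mulh  -- no-port MUL/MUL
[8] i11  mul  -- tail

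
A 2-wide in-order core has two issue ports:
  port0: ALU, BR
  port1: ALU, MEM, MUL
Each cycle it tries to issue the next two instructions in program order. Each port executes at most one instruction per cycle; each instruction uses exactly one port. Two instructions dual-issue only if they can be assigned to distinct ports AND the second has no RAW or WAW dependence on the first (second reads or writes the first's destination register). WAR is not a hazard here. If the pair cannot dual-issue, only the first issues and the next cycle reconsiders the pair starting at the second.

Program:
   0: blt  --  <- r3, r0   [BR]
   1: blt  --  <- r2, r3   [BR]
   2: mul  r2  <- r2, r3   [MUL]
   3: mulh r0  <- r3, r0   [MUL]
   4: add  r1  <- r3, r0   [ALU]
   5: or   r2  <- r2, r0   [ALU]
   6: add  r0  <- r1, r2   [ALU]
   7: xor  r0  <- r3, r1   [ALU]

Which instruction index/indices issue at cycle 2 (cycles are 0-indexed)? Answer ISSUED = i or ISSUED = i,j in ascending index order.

[0] i0  blt.BR  -- no-port BR/BR
[1] i1&i2  blt.BR+mul.MUL  -- pair
[2] i3  mulh.MUL  -- RAW r0
[3] i4&i5  add.ALU+or.ALU  -- pair
[4] i6  add.ALU  -- WAW r0
[5] i7  xor.ALU  -- tail

ISSUED = 3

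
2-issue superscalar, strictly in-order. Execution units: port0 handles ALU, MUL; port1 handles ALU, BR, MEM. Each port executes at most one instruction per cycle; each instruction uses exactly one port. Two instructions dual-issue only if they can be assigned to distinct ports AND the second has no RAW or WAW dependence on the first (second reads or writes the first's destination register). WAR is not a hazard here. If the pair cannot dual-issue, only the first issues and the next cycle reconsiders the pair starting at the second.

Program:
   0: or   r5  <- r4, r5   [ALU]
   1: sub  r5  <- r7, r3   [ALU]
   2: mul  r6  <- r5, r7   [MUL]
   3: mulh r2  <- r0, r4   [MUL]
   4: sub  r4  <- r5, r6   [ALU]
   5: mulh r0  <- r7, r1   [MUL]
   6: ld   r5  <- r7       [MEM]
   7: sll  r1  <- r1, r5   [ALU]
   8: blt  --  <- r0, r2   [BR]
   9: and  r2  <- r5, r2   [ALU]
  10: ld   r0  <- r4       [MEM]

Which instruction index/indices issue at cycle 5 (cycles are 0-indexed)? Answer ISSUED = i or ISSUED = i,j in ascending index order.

ISSUED = 7,8

0. or.ALU @i0  | WAW r5
1. sub.ALU @i1  | RAW r5
2. mul.MUL @i2  | no-port MUL/MUL
3. mulh.MUL/sub.ALU @i3,i4  | dual
4. mulh.MUL/ld.MEM @i5,i6  | dual
5. sll.ALU/blt.BR @i7,i8  | dual
6. and.ALU/ld.MEM @i9,i10  | dual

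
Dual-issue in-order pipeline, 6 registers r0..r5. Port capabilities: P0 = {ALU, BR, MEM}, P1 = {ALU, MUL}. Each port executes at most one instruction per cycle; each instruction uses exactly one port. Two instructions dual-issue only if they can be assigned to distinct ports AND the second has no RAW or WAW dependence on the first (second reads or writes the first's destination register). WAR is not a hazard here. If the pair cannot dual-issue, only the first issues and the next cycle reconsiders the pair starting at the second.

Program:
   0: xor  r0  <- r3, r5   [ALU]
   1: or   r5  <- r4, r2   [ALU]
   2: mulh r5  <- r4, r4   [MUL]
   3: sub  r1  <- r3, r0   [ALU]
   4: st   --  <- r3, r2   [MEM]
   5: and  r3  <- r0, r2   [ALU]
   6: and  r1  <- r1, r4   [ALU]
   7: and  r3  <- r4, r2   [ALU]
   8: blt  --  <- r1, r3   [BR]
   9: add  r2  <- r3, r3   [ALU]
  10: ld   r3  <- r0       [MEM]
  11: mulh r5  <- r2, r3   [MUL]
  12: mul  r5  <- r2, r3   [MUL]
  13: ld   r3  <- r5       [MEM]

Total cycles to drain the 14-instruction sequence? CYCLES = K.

  cy0 -> i0,i1 (xor.ALU+or.ALU) 2-wide
  cy1 -> i2,i3 (mulh.MUL+sub.ALU) 2-wide
  cy2 -> i4,i5 (st.MEM+and.ALU) 2-wide
  cy3 -> i6,i7 (and.ALU+and.ALU) 2-wide
  cy4 -> i8,i9 (blt.BR+add.ALU) 2-wide
  cy5 -> i10 (ld.MEM) RAW r3
  cy6 -> i11 (mulh.MUL) no-port MUL/MUL
  cy7 -> i12 (mul.MUL) RAW r5
  cy8 -> i13 (ld.MEM) tail

CYCLES = 9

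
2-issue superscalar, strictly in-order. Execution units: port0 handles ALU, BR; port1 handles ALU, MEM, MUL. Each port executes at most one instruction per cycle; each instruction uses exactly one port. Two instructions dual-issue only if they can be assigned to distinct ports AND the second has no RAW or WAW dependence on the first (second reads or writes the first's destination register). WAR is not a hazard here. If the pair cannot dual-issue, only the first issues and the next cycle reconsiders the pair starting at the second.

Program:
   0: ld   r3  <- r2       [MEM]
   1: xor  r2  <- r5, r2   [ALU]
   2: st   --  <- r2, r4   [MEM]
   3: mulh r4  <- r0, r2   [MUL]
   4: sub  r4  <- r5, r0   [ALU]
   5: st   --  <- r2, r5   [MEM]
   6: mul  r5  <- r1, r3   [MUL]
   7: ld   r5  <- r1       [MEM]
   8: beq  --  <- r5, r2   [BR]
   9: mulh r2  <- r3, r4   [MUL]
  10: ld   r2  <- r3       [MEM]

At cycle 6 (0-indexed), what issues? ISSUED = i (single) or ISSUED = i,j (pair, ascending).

ISSUED = 8,9

0. ld+xor @i0/i1  | pair
1. st @i2  | no-port MEM/MUL
2. mulh @i3  | WAW r4
3. sub+st @i4/i5  | pair
4. mul @i6  | no-port MUL/MEM
5. ld @i7  | RAW r5
6. beq+mulh @i8/i9  | pair
7. ld @i10  | tail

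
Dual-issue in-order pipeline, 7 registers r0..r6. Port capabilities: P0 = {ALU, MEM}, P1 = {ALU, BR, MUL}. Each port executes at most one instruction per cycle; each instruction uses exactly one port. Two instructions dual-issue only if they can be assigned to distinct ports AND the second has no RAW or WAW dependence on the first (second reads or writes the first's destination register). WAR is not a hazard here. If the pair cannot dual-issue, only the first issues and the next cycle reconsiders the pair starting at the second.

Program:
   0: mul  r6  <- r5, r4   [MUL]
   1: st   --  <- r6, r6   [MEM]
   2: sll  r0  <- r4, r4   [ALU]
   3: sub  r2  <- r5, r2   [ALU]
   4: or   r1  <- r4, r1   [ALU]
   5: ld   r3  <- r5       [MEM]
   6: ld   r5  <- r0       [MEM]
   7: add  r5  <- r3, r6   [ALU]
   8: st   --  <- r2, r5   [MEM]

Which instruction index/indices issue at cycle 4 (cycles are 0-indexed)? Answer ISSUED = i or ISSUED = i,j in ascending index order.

ISSUED = 6

  cy0 -> i0 (mul) RAW r6
  cy1 -> i1,i2 (st+sll) dual
  cy2 -> i3,i4 (sub+or) dual
  cy3 -> i5 (ld) no-port MEM/MEM
  cy4 -> i6 (ld) WAW r5
  cy5 -> i7 (add) RAW r5
  cy6 -> i8 (st) tail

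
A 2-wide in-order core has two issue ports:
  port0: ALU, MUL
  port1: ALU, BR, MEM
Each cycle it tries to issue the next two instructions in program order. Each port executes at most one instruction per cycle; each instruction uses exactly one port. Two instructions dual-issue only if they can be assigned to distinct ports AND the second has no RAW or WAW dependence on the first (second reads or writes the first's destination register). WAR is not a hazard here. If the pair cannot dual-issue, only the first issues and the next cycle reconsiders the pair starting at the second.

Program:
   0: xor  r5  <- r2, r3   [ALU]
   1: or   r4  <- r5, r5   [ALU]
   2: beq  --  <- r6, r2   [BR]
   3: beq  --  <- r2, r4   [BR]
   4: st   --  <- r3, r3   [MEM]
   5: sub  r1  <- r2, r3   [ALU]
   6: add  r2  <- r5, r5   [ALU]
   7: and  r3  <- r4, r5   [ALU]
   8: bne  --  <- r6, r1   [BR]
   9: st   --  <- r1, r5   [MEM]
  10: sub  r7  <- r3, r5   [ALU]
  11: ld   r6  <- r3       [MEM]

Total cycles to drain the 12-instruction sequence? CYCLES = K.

0. xor.ALU @i0  | RAW r5
1. or.ALU;beq.BR @i1&i2  | pair
2. beq.BR @i3  | no-port BR/MEM
3. st.MEM;sub.ALU @i4&i5  | pair
4. add.ALU;and.ALU @i6&i7  | pair
5. bne.BR @i8  | no-port BR/MEM
6. st.MEM;sub.ALU @i9&i10  | pair
7. ld.MEM @i11  | tail

CYCLES = 8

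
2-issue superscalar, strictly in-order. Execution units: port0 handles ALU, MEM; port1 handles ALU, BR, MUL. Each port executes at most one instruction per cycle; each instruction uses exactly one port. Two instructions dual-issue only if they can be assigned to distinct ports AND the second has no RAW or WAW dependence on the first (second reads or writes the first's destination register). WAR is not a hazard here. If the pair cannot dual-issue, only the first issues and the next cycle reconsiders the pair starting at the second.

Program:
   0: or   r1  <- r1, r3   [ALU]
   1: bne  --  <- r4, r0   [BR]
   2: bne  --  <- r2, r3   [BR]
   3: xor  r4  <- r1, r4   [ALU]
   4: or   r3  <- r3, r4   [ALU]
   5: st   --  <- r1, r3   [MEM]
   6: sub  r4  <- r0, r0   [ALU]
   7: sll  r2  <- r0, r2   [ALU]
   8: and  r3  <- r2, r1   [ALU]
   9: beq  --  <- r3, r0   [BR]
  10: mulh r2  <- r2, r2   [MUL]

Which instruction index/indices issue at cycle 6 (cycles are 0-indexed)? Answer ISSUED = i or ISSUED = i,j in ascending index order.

ISSUED = 9

c0: i0,i1 or+bne  2-wide
c1: i2,i3 bne+xor  2-wide
c2: i4 or  RAW r3
c3: i5,i6 st+sub  2-wide
c4: i7 sll  RAW r2
c5: i8 and  RAW r3
c6: i9 beq  no-port BR/MUL
c7: i10 mulh  tail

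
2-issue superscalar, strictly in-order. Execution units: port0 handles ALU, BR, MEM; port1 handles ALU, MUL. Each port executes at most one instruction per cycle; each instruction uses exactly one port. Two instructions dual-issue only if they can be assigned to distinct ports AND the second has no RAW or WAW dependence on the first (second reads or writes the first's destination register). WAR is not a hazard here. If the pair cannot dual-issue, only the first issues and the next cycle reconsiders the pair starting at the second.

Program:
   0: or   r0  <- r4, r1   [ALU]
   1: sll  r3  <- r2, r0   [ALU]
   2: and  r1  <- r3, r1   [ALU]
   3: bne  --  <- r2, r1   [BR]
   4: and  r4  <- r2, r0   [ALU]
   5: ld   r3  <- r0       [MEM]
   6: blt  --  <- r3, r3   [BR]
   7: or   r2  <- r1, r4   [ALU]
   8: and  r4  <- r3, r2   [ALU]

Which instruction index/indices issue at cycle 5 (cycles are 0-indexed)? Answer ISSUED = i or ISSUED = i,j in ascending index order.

ISSUED = 6,7

  cy0 -> i0 (or) RAW r0
  cy1 -> i1 (sll) RAW r3
  cy2 -> i2 (and) RAW r1
  cy3 -> i3&i4 (bne and) dual
  cy4 -> i5 (ld) no-port MEM/BR
  cy5 -> i6&i7 (blt or) dual
  cy6 -> i8 (and) tail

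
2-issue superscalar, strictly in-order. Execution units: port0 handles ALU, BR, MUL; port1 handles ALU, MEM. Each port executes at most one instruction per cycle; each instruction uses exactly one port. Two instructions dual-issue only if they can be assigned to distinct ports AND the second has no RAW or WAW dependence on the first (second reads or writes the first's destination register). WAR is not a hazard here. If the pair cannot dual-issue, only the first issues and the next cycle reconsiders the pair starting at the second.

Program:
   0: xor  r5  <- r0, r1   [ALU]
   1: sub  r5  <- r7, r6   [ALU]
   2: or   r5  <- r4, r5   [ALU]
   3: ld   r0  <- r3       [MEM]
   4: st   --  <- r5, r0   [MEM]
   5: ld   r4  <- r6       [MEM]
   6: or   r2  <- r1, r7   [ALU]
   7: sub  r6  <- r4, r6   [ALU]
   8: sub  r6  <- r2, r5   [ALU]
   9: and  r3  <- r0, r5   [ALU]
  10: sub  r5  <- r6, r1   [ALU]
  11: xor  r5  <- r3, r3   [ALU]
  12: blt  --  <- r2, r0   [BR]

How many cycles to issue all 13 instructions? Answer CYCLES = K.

t=0 i0:xor.ALU ; WAW r5
t=1 i1:sub.ALU ; RAW+WAW r5
t=2 i2+i3:or.ALU ld.MEM ; dual
t=3 i4:st.MEM ; no-port MEM/MEM
t=4 i5+i6:ld.MEM or.ALU ; dual
t=5 i7:sub.ALU ; WAW r6
t=6 i8+i9:sub.ALU and.ALU ; dual
t=7 i10:sub.ALU ; WAW r5
t=8 i11+i12:xor.ALU blt.BR ; dual

CYCLES = 9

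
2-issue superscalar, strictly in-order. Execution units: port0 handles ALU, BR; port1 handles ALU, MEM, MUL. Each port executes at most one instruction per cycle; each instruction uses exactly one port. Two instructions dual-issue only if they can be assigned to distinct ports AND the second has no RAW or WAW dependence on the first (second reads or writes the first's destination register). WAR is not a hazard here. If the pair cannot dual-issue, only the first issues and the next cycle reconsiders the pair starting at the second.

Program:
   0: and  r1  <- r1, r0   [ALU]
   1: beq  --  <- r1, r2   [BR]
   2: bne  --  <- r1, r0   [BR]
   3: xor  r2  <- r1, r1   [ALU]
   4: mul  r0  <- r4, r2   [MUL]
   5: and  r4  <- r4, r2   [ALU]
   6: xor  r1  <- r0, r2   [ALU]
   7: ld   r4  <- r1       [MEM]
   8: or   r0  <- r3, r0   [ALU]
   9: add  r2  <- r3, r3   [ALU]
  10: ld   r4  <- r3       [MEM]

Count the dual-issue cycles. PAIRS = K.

0. and @i0  | RAW r1
1. beq @i1  | no-port BR/BR
2. bne;xor @i2+i3  | pair
3. mul;and @i4+i5  | pair
4. xor @i6  | RAW r1
5. ld;or @i7+i8  | pair
6. add;ld @i9+i10  | pair

PAIRS = 4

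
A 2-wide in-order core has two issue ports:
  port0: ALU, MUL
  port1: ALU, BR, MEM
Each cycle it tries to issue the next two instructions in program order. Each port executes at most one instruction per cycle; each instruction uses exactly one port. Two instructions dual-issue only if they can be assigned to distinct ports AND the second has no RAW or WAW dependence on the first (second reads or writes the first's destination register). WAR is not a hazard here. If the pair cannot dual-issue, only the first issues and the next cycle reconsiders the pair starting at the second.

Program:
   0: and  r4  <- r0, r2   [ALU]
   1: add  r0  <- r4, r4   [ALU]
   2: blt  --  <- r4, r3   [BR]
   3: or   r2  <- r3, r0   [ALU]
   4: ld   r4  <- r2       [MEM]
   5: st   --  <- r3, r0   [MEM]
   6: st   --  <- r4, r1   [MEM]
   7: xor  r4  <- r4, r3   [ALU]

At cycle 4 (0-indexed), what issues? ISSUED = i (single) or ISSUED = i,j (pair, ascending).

ISSUED = 5

t=0 i0:and.ALU ; RAW r4
t=1 i1+i2:add.ALU;blt.BR ; 2-wide
t=2 i3:or.ALU ; RAW r2
t=3 i4:ld.MEM ; no-port MEM/MEM
t=4 i5:st.MEM ; no-port MEM/MEM
t=5 i6+i7:st.MEM;xor.ALU ; 2-wide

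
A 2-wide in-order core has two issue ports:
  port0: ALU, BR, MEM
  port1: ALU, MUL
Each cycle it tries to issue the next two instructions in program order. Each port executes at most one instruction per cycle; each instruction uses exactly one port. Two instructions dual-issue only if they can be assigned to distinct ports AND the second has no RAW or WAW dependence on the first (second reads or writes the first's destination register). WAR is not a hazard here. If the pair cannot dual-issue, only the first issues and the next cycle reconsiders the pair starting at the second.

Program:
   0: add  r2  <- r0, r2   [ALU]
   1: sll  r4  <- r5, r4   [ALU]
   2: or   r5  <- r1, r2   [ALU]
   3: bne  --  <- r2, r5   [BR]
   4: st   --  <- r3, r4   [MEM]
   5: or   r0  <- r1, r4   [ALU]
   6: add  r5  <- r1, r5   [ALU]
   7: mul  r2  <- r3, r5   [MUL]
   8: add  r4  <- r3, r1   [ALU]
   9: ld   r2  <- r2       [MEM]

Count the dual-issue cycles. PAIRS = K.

0. add.ALU;sll.ALU @i0+i1  | dual
1. or.ALU @i2  | RAW r5
2. bne.BR @i3  | no-port BR/MEM
3. st.MEM;or.ALU @i4+i5  | dual
4. add.ALU @i6  | RAW r5
5. mul.MUL;add.ALU @i7+i8  | dual
6. ld.MEM @i9  | tail

PAIRS = 3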